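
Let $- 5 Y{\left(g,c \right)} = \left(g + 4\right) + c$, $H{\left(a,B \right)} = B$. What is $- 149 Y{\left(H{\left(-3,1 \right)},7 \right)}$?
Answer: $\frac{1788}{5} \approx 357.6$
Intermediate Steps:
$Y{\left(g,c \right)} = - \frac{4}{5} - \frac{c}{5} - \frac{g}{5}$ ($Y{\left(g,c \right)} = - \frac{\left(g + 4\right) + c}{5} = - \frac{\left(4 + g\right) + c}{5} = - \frac{4 + c + g}{5} = - \frac{4}{5} - \frac{c}{5} - \frac{g}{5}$)
$- 149 Y{\left(H{\left(-3,1 \right)},7 \right)} = - 149 \left(- \frac{4}{5} - \frac{7}{5} - \frac{1}{5}\right) = \left(-149\right) \left(- \frac{12}{5}\right) = \frac{1788}{5}$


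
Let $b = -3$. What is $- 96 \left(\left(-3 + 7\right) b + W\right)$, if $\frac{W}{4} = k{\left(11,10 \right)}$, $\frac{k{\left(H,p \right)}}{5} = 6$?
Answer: $-10368$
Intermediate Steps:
$k{\left(H,p \right)} = 30$ ($k{\left(H,p \right)} = 5 \cdot 6 = 30$)
$W = 120$ ($W = 4 \cdot 30 = 120$)
$- 96 \left(\left(-3 + 7\right) b + W\right) = - 96 \left(\left(-3 + 7\right) \left(-3\right) + 120\right) = - 96 \left(4 \left(-3\right) + 120\right) = - 96 \left(-12 + 120\right) = \left(-96\right) 108 = -10368$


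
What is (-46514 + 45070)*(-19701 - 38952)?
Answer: 84694932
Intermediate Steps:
(-46514 + 45070)*(-19701 - 38952) = -1444*(-58653) = 84694932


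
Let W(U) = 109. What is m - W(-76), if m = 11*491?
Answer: 5292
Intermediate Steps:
m = 5401
m - W(-76) = 5401 - 1*109 = 5401 - 109 = 5292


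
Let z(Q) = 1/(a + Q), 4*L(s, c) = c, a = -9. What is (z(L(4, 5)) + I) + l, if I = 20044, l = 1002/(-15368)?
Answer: 4774514709/238204 ≈ 20044.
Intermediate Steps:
L(s, c) = c/4
l = -501/7684 (l = 1002*(-1/15368) = -501/7684 ≈ -0.065200)
z(Q) = 1/(-9 + Q)
(z(L(4, 5)) + I) + l = (1/(-9 + (¼)*5) + 20044) - 501/7684 = (1/(-9 + 5/4) + 20044) - 501/7684 = (1/(-31/4) + 20044) - 501/7684 = (-4/31 + 20044) - 501/7684 = 621360/31 - 501/7684 = 4774514709/238204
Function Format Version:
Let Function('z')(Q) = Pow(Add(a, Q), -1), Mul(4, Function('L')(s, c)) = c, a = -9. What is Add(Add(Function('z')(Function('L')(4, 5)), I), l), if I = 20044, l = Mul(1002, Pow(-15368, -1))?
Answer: Rational(4774514709, 238204) ≈ 20044.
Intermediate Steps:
Function('L')(s, c) = Mul(Rational(1, 4), c)
l = Rational(-501, 7684) (l = Mul(1002, Rational(-1, 15368)) = Rational(-501, 7684) ≈ -0.065200)
Function('z')(Q) = Pow(Add(-9, Q), -1)
Add(Add(Function('z')(Function('L')(4, 5)), I), l) = Add(Add(Pow(Add(-9, Mul(Rational(1, 4), 5)), -1), 20044), Rational(-501, 7684)) = Add(Add(Pow(Add(-9, Rational(5, 4)), -1), 20044), Rational(-501, 7684)) = Add(Add(Pow(Rational(-31, 4), -1), 20044), Rational(-501, 7684)) = Add(Add(Rational(-4, 31), 20044), Rational(-501, 7684)) = Add(Rational(621360, 31), Rational(-501, 7684)) = Rational(4774514709, 238204)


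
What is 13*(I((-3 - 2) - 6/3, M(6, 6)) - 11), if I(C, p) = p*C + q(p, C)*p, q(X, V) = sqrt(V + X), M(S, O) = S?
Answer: -689 + 78*I ≈ -689.0 + 78.0*I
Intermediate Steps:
I(C, p) = C*p + p*sqrt(C + p) (I(C, p) = p*C + sqrt(C + p)*p = C*p + p*sqrt(C + p))
13*(I((-3 - 2) - 6/3, M(6, 6)) - 11) = 13*(6*(((-3 - 2) - 6/3) + sqrt(((-3 - 2) - 6/3) + 6)) - 11) = 13*(6*((-5 - 6/3) + sqrt((-5 - 6/3) + 6)) - 11) = 13*(6*((-5 - 1*2) + sqrt((-5 - 1*2) + 6)) - 11) = 13*(6*((-5 - 2) + sqrt((-5 - 2) + 6)) - 11) = 13*(6*(-7 + sqrt(-7 + 6)) - 11) = 13*(6*(-7 + sqrt(-1)) - 11) = 13*(6*(-7 + I) - 11) = 13*((-42 + 6*I) - 11) = 13*(-53 + 6*I) = -689 + 78*I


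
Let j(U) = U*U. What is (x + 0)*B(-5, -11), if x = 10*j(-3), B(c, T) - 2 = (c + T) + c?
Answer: -1710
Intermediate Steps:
j(U) = U²
B(c, T) = 2 + T + 2*c (B(c, T) = 2 + ((c + T) + c) = 2 + ((T + c) + c) = 2 + (T + 2*c) = 2 + T + 2*c)
x = 90 (x = 10*(-3)² = 10*9 = 90)
(x + 0)*B(-5, -11) = (90 + 0)*(2 - 11 + 2*(-5)) = 90*(2 - 11 - 10) = 90*(-19) = -1710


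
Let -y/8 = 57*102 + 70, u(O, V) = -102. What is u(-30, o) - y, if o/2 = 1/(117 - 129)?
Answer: 46970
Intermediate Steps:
o = -⅙ (o = 2/(117 - 129) = 2/(-12) = 2*(-1/12) = -⅙ ≈ -0.16667)
y = -47072 (y = -8*(57*102 + 70) = -8*(5814 + 70) = -8*5884 = -47072)
u(-30, o) - y = -102 - 1*(-47072) = -102 + 47072 = 46970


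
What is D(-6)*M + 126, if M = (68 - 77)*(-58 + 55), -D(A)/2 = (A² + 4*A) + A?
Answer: -198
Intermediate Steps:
D(A) = -10*A - 2*A² (D(A) = -2*((A² + 4*A) + A) = -2*(A² + 5*A) = -10*A - 2*A²)
M = 27 (M = -9*(-3) = 27)
D(-6)*M + 126 = -2*(-6)*(5 - 6)*27 + 126 = -2*(-6)*(-1)*27 + 126 = -12*27 + 126 = -324 + 126 = -198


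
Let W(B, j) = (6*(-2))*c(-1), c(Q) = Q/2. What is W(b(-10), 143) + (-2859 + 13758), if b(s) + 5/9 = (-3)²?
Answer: 10905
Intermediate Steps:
c(Q) = Q/2 (c(Q) = Q*(½) = Q/2)
b(s) = 76/9 (b(s) = -5/9 + (-3)² = -5/9 + 9 = 76/9)
W(B, j) = 6 (W(B, j) = (6*(-2))*((½)*(-1)) = -12*(-½) = 6)
W(b(-10), 143) + (-2859 + 13758) = 6 + (-2859 + 13758) = 6 + 10899 = 10905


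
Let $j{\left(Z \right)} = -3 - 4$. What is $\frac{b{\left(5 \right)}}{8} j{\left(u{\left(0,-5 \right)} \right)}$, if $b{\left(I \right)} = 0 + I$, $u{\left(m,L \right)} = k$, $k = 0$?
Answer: $- \frac{35}{8} \approx -4.375$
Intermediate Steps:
$u{\left(m,L \right)} = 0$
$b{\left(I \right)} = I$
$j{\left(Z \right)} = -7$
$\frac{b{\left(5 \right)}}{8} j{\left(u{\left(0,-5 \right)} \right)} = \frac{5}{8} \left(-7\right) = - \frac{35}{8}$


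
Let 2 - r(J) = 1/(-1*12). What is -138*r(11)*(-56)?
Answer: 16100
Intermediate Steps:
r(J) = 25/12 (r(J) = 2 - 1/((-1*12)) = 2 - 1/(-12) = 2 - 1*(-1/12) = 2 + 1/12 = 25/12)
-138*r(11)*(-56) = -138*25/12*(-56) = -575/2*(-56) = 16100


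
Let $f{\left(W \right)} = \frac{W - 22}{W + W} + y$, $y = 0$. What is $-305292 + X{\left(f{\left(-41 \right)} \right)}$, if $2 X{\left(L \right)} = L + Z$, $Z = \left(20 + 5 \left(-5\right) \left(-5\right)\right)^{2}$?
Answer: $- \frac{48343775}{164} \approx -2.9478 \cdot 10^{5}$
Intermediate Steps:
$Z = 21025$ ($Z = \left(20 - -125\right)^{2} = \left(20 + 125\right)^{2} = 145^{2} = 21025$)
$f{\left(W \right)} = \frac{-22 + W}{2 W}$ ($f{\left(W \right)} = \frac{W - 22}{W + W} + 0 = \frac{-22 + W}{2 W} + 0 = \frac{-22 + W}{2 W}$)
$X{\left(L \right)} = \frac{21025}{2} + \frac{L}{2}$ ($X{\left(L \right)} = \frac{L + 21025}{2} = \frac{21025 + L}{2} = \frac{21025}{2} + \frac{L}{2}$)
$-305292 + X{\left(f{\left(-41 \right)} \right)} = -305292 + \left(\frac{21025}{2} + \frac{\frac{1}{2} \frac{1}{-41} \left(-22 - 41\right)}{2}\right) = -305292 + \left(\frac{21025}{2} + \frac{\frac{1}{2} \left(- \frac{1}{41}\right) \left(-63\right)}{2}\right) = -305292 + \left(\frac{21025}{2} + \frac{1}{2} \cdot \frac{63}{82}\right) = -305292 + \left(\frac{21025}{2} + \frac{63}{164}\right) = -305292 + \frac{1724113}{164} = - \frac{48343775}{164}$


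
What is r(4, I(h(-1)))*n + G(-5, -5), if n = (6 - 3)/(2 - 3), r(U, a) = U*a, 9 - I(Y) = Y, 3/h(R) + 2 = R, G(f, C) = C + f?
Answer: -130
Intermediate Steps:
h(R) = 3/(-2 + R)
I(Y) = 9 - Y
n = -3 (n = 3/(-1) = 3*(-1) = -3)
r(4, I(h(-1)))*n + G(-5, -5) = (4*(9 - 3/(-2 - 1)))*(-3) + (-5 - 5) = (4*(9 - 3/(-3)))*(-3) - 10 = (4*(9 - 3*(-1)/3))*(-3) - 10 = (4*(9 - 1*(-1)))*(-3) - 10 = (4*(9 + 1))*(-3) - 10 = (4*10)*(-3) - 10 = 40*(-3) - 10 = -120 - 10 = -130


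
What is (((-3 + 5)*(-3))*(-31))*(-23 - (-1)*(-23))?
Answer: -8556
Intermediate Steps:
(((-3 + 5)*(-3))*(-31))*(-23 - (-1)*(-23)) = ((2*(-3))*(-31))*(-23 - 1*23) = (-6*(-31))*(-23 - 23) = 186*(-46) = -8556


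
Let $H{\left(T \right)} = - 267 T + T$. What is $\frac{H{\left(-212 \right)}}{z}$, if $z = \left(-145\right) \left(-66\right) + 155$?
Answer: $\frac{56392}{9725} \approx 5.7987$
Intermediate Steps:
$z = 9725$ ($z = 9570 + 155 = 9725$)
$H{\left(T \right)} = - 266 T$
$\frac{H{\left(-212 \right)}}{z} = \frac{\left(-266\right) \left(-212\right)}{9725} = 56392 \cdot \frac{1}{9725} = \frac{56392}{9725}$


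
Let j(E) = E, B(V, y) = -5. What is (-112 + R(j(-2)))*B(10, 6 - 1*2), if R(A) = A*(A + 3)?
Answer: 570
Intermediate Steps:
R(A) = A*(3 + A)
(-112 + R(j(-2)))*B(10, 6 - 1*2) = (-112 - 2*(3 - 2))*(-5) = (-112 - 2*1)*(-5) = (-112 - 2)*(-5) = -114*(-5) = 570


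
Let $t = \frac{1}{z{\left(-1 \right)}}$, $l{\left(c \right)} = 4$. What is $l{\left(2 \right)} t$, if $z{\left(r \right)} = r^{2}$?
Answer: $4$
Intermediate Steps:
$t = 1$ ($t = \frac{1}{\left(-1\right)^{2}} = 1^{-1} = 1$)
$l{\left(2 \right)} t = 4 \cdot 1 = 4$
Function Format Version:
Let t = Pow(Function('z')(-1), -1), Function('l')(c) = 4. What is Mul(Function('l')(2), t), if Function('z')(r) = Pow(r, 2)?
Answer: 4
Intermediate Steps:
t = 1 (t = Pow(Pow(-1, 2), -1) = Pow(1, -1) = 1)
Mul(Function('l')(2), t) = Mul(4, 1) = 4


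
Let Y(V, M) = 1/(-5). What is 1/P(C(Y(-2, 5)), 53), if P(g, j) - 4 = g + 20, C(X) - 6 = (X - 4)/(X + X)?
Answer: 2/81 ≈ 0.024691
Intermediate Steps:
Y(V, M) = -1/5
C(X) = 6 + (-4 + X)/(2*X) (C(X) = 6 + (X - 4)/(X + X) = 6 + (-4 + X)/((2*X)) = 6 + (-4 + X)*(1/(2*X)) = 6 + (-4 + X)/(2*X))
P(g, j) = 24 + g (P(g, j) = 4 + (g + 20) = 4 + (20 + g) = 24 + g)
1/P(C(Y(-2, 5)), 53) = 1/(24 + (13/2 - 2/(-1/5))) = 1/(24 + (13/2 - 2*(-5))) = 1/(24 + (13/2 + 10)) = 1/(24 + 33/2) = 1/(81/2) = 2/81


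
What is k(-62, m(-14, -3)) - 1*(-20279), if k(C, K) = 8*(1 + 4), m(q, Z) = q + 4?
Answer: 20319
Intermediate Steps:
m(q, Z) = 4 + q
k(C, K) = 40 (k(C, K) = 8*5 = 40)
k(-62, m(-14, -3)) - 1*(-20279) = 40 - 1*(-20279) = 40 + 20279 = 20319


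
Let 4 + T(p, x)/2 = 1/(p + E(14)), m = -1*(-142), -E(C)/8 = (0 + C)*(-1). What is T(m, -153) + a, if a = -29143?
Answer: -3702176/127 ≈ -29151.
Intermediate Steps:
E(C) = 8*C (E(C) = -8*(0 + C)*(-1) = -8*C*(-1) = -(-8)*C = 8*C)
m = 142
T(p, x) = -8 + 2/(112 + p) (T(p, x) = -8 + 2/(p + 8*14) = -8 + 2/(p + 112) = -8 + 2/(112 + p))
T(m, -153) + a = 2*(-447 - 4*142)/(112 + 142) - 29143 = 2*(-447 - 568)/254 - 29143 = 2*(1/254)*(-1015) - 29143 = -1015/127 - 29143 = -3702176/127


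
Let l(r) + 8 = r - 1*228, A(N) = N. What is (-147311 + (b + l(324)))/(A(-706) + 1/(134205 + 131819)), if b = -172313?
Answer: 85004244864/187812943 ≈ 452.60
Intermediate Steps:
l(r) = -236 + r (l(r) = -8 + (r - 1*228) = -8 + (r - 228) = -8 + (-228 + r) = -236 + r)
(-147311 + (b + l(324)))/(A(-706) + 1/(134205 + 131819)) = (-147311 + (-172313 + (-236 + 324)))/(-706 + 1/(134205 + 131819)) = (-147311 + (-172313 + 88))/(-706 + 1/266024) = (-147311 - 172225)/(-706 + 1/266024) = -319536/(-187812943/266024) = -319536*(-266024/187812943) = 85004244864/187812943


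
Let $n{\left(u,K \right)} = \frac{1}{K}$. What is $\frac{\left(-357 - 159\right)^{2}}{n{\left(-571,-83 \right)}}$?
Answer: $-22099248$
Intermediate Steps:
$\frac{\left(-357 - 159\right)^{2}}{n{\left(-571,-83 \right)}} = \frac{\left(-357 - 159\right)^{2}}{\frac{1}{-83}} = \frac{\left(-516\right)^{2}}{- \frac{1}{83}} = 266256 \left(-83\right) = -22099248$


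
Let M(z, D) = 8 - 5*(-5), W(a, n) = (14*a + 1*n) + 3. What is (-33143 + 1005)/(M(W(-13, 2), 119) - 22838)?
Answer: 32138/22805 ≈ 1.4093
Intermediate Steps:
W(a, n) = 3 + n + 14*a (W(a, n) = (14*a + n) + 3 = (n + 14*a) + 3 = 3 + n + 14*a)
M(z, D) = 33 (M(z, D) = 8 + 25 = 33)
(-33143 + 1005)/(M(W(-13, 2), 119) - 22838) = (-33143 + 1005)/(33 - 22838) = -32138/(-22805) = -32138*(-1/22805) = 32138/22805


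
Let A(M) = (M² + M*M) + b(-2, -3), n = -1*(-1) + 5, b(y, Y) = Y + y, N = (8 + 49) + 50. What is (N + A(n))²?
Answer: 30276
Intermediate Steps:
N = 107 (N = 57 + 50 = 107)
n = 6 (n = 1 + 5 = 6)
A(M) = -5 + 2*M² (A(M) = (M² + M*M) + (-3 - 2) = (M² + M²) - 5 = 2*M² - 5 = -5 + 2*M²)
(N + A(n))² = (107 + (-5 + 2*6²))² = (107 + (-5 + 2*36))² = (107 + (-5 + 72))² = (107 + 67)² = 174² = 30276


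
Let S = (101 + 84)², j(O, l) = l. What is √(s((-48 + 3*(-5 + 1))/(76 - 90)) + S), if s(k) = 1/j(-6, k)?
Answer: √30802710/30 ≈ 185.00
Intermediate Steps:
S = 34225 (S = 185² = 34225)
s(k) = 1/k
√(s((-48 + 3*(-5 + 1))/(76 - 90)) + S) = √(1/((-48 + 3*(-5 + 1))/(76 - 90)) + 34225) = √(1/((-48 + 3*(-4))/(-14)) + 34225) = √(1/((-48 - 12)*(-1/14)) + 34225) = √(1/(-60*(-1/14)) + 34225) = √(1/(30/7) + 34225) = √(7/30 + 34225) = √(1026757/30) = √30802710/30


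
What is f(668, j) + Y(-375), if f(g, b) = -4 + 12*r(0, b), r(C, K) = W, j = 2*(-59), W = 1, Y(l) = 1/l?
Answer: 2999/375 ≈ 7.9973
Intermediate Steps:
j = -118
r(C, K) = 1
f(g, b) = 8 (f(g, b) = -4 + 12*1 = -4 + 12 = 8)
f(668, j) + Y(-375) = 8 + 1/(-375) = 8 - 1/375 = 2999/375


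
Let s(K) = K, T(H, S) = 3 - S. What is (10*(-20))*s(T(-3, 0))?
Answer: -600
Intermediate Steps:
(10*(-20))*s(T(-3, 0)) = (10*(-20))*(3 - 1*0) = -200*(3 + 0) = -200*3 = -600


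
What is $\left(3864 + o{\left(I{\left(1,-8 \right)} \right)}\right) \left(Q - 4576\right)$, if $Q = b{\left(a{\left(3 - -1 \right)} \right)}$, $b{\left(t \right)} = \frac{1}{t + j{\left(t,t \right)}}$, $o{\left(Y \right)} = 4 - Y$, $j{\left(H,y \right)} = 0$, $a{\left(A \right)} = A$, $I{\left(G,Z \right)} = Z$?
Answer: $-17735607$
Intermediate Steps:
$b{\left(t \right)} = \frac{1}{t}$ ($b{\left(t \right)} = \frac{1}{t + 0} = \frac{1}{t}$)
$Q = \frac{1}{4}$ ($Q = \frac{1}{3 - -1} = \frac{1}{3 + 1} = \frac{1}{4} \approx 0.25$)
$\left(3864 + o{\left(I{\left(1,-8 \right)} \right)}\right) \left(Q - 4576\right) = \left(3864 + \left(4 - -8\right)\right) \left(\frac{1}{4} - 4576\right) = \left(3864 + \left(4 + 8\right)\right) \left(- \frac{18303}{4}\right) = \left(3864 + 12\right) \left(- \frac{18303}{4}\right) = 3876 \left(- \frac{18303}{4}\right) = -17735607$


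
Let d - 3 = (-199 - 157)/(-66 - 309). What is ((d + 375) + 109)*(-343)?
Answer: -62762483/375 ≈ -1.6737e+5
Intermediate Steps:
d = 1481/375 (d = 3 + (-199 - 157)/(-66 - 309) = 3 - 356/(-375) = 3 - 356*(-1/375) = 3 + 356/375 = 1481/375 ≈ 3.9493)
((d + 375) + 109)*(-343) = ((1481/375 + 375) + 109)*(-343) = (142106/375 + 109)*(-343) = (182981/375)*(-343) = -62762483/375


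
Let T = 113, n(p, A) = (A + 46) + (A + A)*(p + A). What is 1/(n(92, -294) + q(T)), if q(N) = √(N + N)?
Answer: 59264/7024443279 - √226/14048886558 ≈ 8.4358e-6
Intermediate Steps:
n(p, A) = 46 + A + 2*A*(A + p) (n(p, A) = (46 + A) + (2*A)*(A + p) = (46 + A) + 2*A*(A + p) = 46 + A + 2*A*(A + p))
q(N) = √2*√N (q(N) = √(2*N) = √2*√N)
1/(n(92, -294) + q(T)) = 1/((46 - 294 + 2*(-294)² + 2*(-294)*92) + √2*√113) = 1/((46 - 294 + 2*86436 - 54096) + √226) = 1/((46 - 294 + 172872 - 54096) + √226) = 1/(118528 + √226)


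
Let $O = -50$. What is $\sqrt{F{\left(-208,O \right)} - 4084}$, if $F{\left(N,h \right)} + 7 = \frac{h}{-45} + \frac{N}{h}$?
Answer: $\frac{7 i \sqrt{18761}}{15} \approx 63.92 i$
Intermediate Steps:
$F{\left(N,h \right)} = -7 - \frac{h}{45} + \frac{N}{h}$ ($F{\left(N,h \right)} = -7 + \left(\frac{h}{-45} + \frac{N}{h}\right) = -7 + \left(h \left(- \frac{1}{45}\right) + \frac{N}{h}\right) = -7 + \left(- \frac{h}{45} + \frac{N}{h}\right) = -7 - \frac{h}{45} + \frac{N}{h}$)
$\sqrt{F{\left(-208,O \right)} - 4084} = \sqrt{\left(-7 - - \frac{10}{9} - \frac{208}{-50}\right) - 4084} = \sqrt{\left(-7 + \frac{10}{9} - - \frac{104}{25}\right) - 4084} = \sqrt{\left(-7 + \frac{10}{9} + \frac{104}{25}\right) - 4084} = \sqrt{- \frac{389}{225} - 4084} = \sqrt{- \frac{919289}{225}} = \frac{7 i \sqrt{18761}}{15}$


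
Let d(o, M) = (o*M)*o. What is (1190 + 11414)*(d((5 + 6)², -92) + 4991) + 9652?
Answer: -16914318872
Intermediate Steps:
d(o, M) = M*o² (d(o, M) = (M*o)*o = M*o²)
(1190 + 11414)*(d((5 + 6)², -92) + 4991) + 9652 = (1190 + 11414)*(-92*(5 + 6)⁴ + 4991) + 9652 = 12604*(-92*(11²)² + 4991) + 9652 = 12604*(-92*121² + 4991) + 9652 = 12604*(-92*14641 + 4991) + 9652 = 12604*(-1346972 + 4991) + 9652 = 12604*(-1341981) + 9652 = -16914328524 + 9652 = -16914318872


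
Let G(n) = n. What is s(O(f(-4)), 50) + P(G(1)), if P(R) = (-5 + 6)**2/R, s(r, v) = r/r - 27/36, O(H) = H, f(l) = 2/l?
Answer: 5/4 ≈ 1.2500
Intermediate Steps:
s(r, v) = 1/4 (s(r, v) = 1 - 27*1/36 = 1 - 3/4 = 1/4)
P(R) = 1/R (P(R) = 1**2/R = 1/R)
s(O(f(-4)), 50) + P(G(1)) = 1/4 + 1/1 = 1/4 + 1 = 5/4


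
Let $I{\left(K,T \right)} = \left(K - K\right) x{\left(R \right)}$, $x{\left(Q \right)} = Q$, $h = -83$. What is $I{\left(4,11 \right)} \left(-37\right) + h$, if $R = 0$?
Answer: $-83$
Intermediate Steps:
$I{\left(K,T \right)} = 0$ ($I{\left(K,T \right)} = \left(K - K\right) 0 = 0 \cdot 0 = 0$)
$I{\left(4,11 \right)} \left(-37\right) + h = 0 \left(-37\right) - 83 = 0 - 83 = -83$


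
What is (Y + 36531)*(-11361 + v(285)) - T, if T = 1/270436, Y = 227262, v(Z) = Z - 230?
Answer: -806560133094889/270436 ≈ -2.9824e+9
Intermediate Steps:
v(Z) = -230 + Z
T = 1/270436 ≈ 3.6977e-6
(Y + 36531)*(-11361 + v(285)) - T = (227262 + 36531)*(-11361 + (-230 + 285)) - 1*1/270436 = 263793*(-11361 + 55) - 1/270436 = 263793*(-11306) - 1/270436 = -2982443658 - 1/270436 = -806560133094889/270436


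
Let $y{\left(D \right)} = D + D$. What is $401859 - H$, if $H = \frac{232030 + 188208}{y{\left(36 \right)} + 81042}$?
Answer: $\frac{16297985344}{40557} \approx 4.0185 \cdot 10^{5}$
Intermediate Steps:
$y{\left(D \right)} = 2 D$
$H = \frac{210119}{40557}$ ($H = \frac{232030 + 188208}{2 \cdot 36 + 81042} = \frac{420238}{72 + 81042} = \frac{420238}{81114} = 420238 \cdot \frac{1}{81114} = \frac{210119}{40557} \approx 5.1808$)
$401859 - H = 401859 - \frac{210119}{40557} = \frac{16297985344}{40557}$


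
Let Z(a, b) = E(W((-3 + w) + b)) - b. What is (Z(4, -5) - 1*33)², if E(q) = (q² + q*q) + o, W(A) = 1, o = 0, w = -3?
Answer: 676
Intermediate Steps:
E(q) = 2*q² (E(q) = (q² + q*q) + 0 = (q² + q²) + 0 = 2*q² + 0 = 2*q²)
Z(a, b) = 2 - b (Z(a, b) = 2*1² - b = 2*1 - b = 2 - b)
(Z(4, -5) - 1*33)² = ((2 - 1*(-5)) - 1*33)² = ((2 + 5) - 33)² = (7 - 33)² = (-26)² = 676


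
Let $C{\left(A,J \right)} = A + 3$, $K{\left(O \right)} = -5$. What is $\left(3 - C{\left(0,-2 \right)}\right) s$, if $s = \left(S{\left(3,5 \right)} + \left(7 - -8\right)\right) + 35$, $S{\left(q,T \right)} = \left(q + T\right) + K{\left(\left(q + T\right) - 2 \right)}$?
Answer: $0$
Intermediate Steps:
$C{\left(A,J \right)} = 3 + A$
$S{\left(q,T \right)} = -5 + T + q$ ($S{\left(q,T \right)} = \left(q + T\right) - 5 = \left(T + q\right) - 5 = -5 + T + q$)
$s = 53$ ($s = \left(\left(-5 + 5 + 3\right) + \left(7 - -8\right)\right) + 35 = \left(3 + \left(7 + 8\right)\right) + 35 = \left(3 + 15\right) + 35 = 18 + 35 = 53$)
$\left(3 - C{\left(0,-2 \right)}\right) s = \left(3 - \left(3 + 0\right)\right) 53 = \left(3 - 3\right) 53 = 0 \cdot 53 = 0$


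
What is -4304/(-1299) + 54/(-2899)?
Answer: 12407150/3765801 ≈ 3.2947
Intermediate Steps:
-4304/(-1299) + 54/(-2899) = -4304*(-1/1299) + 54*(-1/2899) = 4304/1299 - 54/2899 = 12407150/3765801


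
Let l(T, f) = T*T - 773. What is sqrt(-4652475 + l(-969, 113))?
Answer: I*sqrt(3714287) ≈ 1927.2*I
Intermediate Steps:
l(T, f) = -773 + T**2 (l(T, f) = T**2 - 773 = -773 + T**2)
sqrt(-4652475 + l(-969, 113)) = sqrt(-4652475 + (-773 + (-969)**2)) = sqrt(-4652475 + (-773 + 938961)) = sqrt(-4652475 + 938188) = sqrt(-3714287) = I*sqrt(3714287)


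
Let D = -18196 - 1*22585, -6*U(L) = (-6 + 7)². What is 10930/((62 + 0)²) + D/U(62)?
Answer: 470291957/1922 ≈ 2.4469e+5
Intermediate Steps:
U(L) = -⅙ (U(L) = -(-6 + 7)²/6 = -⅙*1² = -⅙*1 = -⅙)
D = -40781 (D = -18196 - 22585 = -40781)
10930/((62 + 0)²) + D/U(62) = 10930/((62 + 0)²) - 40781/(-⅙) = 10930/(62²) - 40781*(-6) = 10930/3844 + 244686 = 10930*(1/3844) + 244686 = 5465/1922 + 244686 = 470291957/1922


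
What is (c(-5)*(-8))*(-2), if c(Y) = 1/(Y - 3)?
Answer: -2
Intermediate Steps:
c(Y) = 1/(-3 + Y)
(c(-5)*(-8))*(-2) = (-8/(-3 - 5))*(-2) = (-8/(-8))*(-2) = -⅛*(-8)*(-2) = 1*(-2) = -2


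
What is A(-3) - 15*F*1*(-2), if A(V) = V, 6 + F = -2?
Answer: -243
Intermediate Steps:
F = -8 (F = -6 - 2 = -8)
A(-3) - 15*F*1*(-2) = -3 - 15*(-8*1)*(-2) = -3 - (-120)*(-2) = -3 - 15*16 = -3 - 240 = -243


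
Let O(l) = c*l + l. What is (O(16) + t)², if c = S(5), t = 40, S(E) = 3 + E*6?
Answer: 341056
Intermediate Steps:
S(E) = 3 + 6*E
c = 33 (c = 3 + 6*5 = 3 + 30 = 33)
O(l) = 34*l (O(l) = 33*l + l = 34*l)
(O(16) + t)² = (34*16 + 40)² = (544 + 40)² = 584² = 341056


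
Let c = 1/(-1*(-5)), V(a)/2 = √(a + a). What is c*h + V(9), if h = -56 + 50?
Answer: -6/5 + 6*√2 ≈ 7.2853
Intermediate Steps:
V(a) = 2*√2*√a (V(a) = 2*√(a + a) = 2*√(2*a) = 2*(√2*√a) = 2*√2*√a)
h = -6
c = ⅕ (c = 1/5 = ⅕ ≈ 0.20000)
c*h + V(9) = (⅕)*(-6) + 2*√2*√9 = -6/5 + 2*√2*3 = -6/5 + 6*√2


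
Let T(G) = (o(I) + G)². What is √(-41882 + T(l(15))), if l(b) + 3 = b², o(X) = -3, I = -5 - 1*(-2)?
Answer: √6079 ≈ 77.968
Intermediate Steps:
I = -3 (I = -5 + 2 = -3)
l(b) = -3 + b²
T(G) = (-3 + G)²
√(-41882 + T(l(15))) = √(-41882 + (-3 + (-3 + 15²))²) = √(-41882 + (-3 + (-3 + 225))²) = √(-41882 + (-3 + 222)²) = √(-41882 + 219²) = √(-41882 + 47961) = √6079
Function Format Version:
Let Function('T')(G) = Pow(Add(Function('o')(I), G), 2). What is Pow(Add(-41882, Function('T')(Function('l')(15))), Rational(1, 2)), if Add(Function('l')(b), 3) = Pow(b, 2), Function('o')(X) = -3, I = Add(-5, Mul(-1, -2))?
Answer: Pow(6079, Rational(1, 2)) ≈ 77.968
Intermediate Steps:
I = -3 (I = Add(-5, 2) = -3)
Function('l')(b) = Add(-3, Pow(b, 2))
Function('T')(G) = Pow(Add(-3, G), 2)
Pow(Add(-41882, Function('T')(Function('l')(15))), Rational(1, 2)) = Pow(Add(-41882, Pow(Add(-3, Add(-3, Pow(15, 2))), 2)), Rational(1, 2)) = Pow(Add(-41882, Pow(Add(-3, Add(-3, 225)), 2)), Rational(1, 2)) = Pow(Add(-41882, Pow(Add(-3, 222), 2)), Rational(1, 2)) = Pow(Add(-41882, Pow(219, 2)), Rational(1, 2)) = Pow(Add(-41882, 47961), Rational(1, 2)) = Pow(6079, Rational(1, 2))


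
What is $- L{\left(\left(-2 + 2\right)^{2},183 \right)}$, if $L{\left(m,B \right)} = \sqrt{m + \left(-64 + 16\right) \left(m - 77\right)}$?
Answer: $- 4 \sqrt{231} \approx -60.795$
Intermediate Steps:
$L{\left(m,B \right)} = \sqrt{3696 - 47 m}$ ($L{\left(m,B \right)} = \sqrt{m - 48 \left(-77 + m\right)} = \sqrt{m - \left(-3696 + 48 m\right)} = \sqrt{3696 - 47 m}$)
$- L{\left(\left(-2 + 2\right)^{2},183 \right)} = - \sqrt{3696 - 47 \left(-2 + 2\right)^{2}} = - \sqrt{3696 - 47 \cdot 0^{2}} = - \sqrt{3696 - 0} = - \sqrt{3696 + 0} = - \sqrt{3696} = - 4 \sqrt{231}$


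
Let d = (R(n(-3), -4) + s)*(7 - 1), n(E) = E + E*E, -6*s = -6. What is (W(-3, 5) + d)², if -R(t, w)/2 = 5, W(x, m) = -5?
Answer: 3481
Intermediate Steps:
s = 1 (s = -⅙*(-6) = 1)
n(E) = E + E²
R(t, w) = -10 (R(t, w) = -2*5 = -10)
d = -54 (d = (-10 + 1)*(7 - 1) = -9*6 = -54)
(W(-3, 5) + d)² = (-5 - 54)² = (-59)² = 3481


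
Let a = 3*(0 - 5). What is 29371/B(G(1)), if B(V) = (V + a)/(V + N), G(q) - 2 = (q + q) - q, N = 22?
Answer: -734275/12 ≈ -61190.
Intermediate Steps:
G(q) = 2 + q (G(q) = 2 + ((q + q) - q) = 2 + (2*q - q) = 2 + q)
a = -15 (a = 3*(-5) = -15)
B(V) = (-15 + V)/(22 + V) (B(V) = (V - 15)/(V + 22) = (-15 + V)/(22 + V))
29371/B(G(1)) = 29371/(((-15 + (2 + 1))/(22 + (2 + 1)))) = 29371/(((-15 + 3)/(22 + 3))) = 29371/((-12/25)) = 29371/(((1/25)*(-12))) = 29371/(-12/25) = 29371*(-25/12) = -734275/12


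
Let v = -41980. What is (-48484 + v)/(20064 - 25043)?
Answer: 90464/4979 ≈ 18.169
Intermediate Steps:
(-48484 + v)/(20064 - 25043) = (-48484 - 41980)/(20064 - 25043) = -90464/(-4979) = -90464*(-1/4979) = 90464/4979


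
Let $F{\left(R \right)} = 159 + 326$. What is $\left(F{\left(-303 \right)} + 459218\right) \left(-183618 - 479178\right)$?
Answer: $-304689309588$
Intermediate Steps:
$F{\left(R \right)} = 485$
$\left(F{\left(-303 \right)} + 459218\right) \left(-183618 - 479178\right) = \left(485 + 459218\right) \left(-183618 - 479178\right) = 459703 \left(-662796\right) = -304689309588$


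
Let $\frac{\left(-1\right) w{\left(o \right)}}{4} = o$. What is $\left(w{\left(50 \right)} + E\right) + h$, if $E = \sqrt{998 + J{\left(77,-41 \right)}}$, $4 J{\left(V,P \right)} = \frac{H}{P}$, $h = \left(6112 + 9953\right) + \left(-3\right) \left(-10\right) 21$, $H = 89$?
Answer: $16495 + \frac{\sqrt{6706903}}{82} \approx 16527.0$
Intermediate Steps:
$w{\left(o \right)} = - 4 o$
$h = 16695$ ($h = 16065 + 30 \cdot 21 = 16065 + 630 = 16695$)
$J{\left(V,P \right)} = \frac{89}{4 P}$ ($J{\left(V,P \right)} = \frac{89 \frac{1}{P}}{4} = \frac{89}{4 P}$)
$E = \frac{\sqrt{6706903}}{82}$ ($E = \sqrt{998 + \frac{89}{4 \left(-41\right)}} = \sqrt{998 + \frac{89}{4} \left(- \frac{1}{41}\right)} = \sqrt{998 - \frac{89}{164}} = \sqrt{\frac{163583}{164}} = \frac{\sqrt{6706903}}{82} \approx 31.583$)
$\left(w{\left(50 \right)} + E\right) + h = \left(\left(-4\right) 50 + \frac{\sqrt{6706903}}{82}\right) + 16695 = \left(-200 + \frac{\sqrt{6706903}}{82}\right) + 16695 = 16495 + \frac{\sqrt{6706903}}{82}$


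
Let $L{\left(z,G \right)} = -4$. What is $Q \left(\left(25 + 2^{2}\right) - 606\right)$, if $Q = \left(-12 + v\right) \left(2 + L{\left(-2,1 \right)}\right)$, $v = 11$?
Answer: $-1154$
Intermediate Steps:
$Q = 2$ ($Q = \left(-12 + 11\right) \left(2 - 4\right) = \left(-1\right) \left(-2\right) = 2$)
$Q \left(\left(25 + 2^{2}\right) - 606\right) = 2 \left(\left(25 + 2^{2}\right) - 606\right) = 2 \left(\left(25 + 4\right) - 606\right) = 2 \left(29 - 606\right) = 2 \left(-577\right) = -1154$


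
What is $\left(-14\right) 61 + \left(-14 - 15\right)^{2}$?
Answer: $-13$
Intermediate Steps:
$\left(-14\right) 61 + \left(-14 - 15\right)^{2} = -854 + \left(-29\right)^{2} = -854 + 841 = -13$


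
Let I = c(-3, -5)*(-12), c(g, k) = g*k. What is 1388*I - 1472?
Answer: -251312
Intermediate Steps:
I = -180 (I = -3*(-5)*(-12) = 15*(-12) = -180)
1388*I - 1472 = 1388*(-180) - 1472 = -249840 - 1472 = -251312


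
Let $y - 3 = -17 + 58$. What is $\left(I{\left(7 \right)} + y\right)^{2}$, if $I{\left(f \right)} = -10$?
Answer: $1156$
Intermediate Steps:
$y = 44$ ($y = 3 + \left(-17 + 58\right) = 3 + 41 = 44$)
$\left(I{\left(7 \right)} + y\right)^{2} = \left(-10 + 44\right)^{2} = 34^{2} = 1156$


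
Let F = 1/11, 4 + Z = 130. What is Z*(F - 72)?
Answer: -99666/11 ≈ -9060.5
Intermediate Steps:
Z = 126 (Z = -4 + 130 = 126)
F = 1/11 ≈ 0.090909
Z*(F - 72) = 126*(1/11 - 72) = 126*(-791/11) = -99666/11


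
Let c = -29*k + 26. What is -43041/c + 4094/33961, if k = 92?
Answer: 1472531749/89724962 ≈ 16.412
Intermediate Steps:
c = -2642 (c = -29*92 + 26 = -2668 + 26 = -2642)
-43041/c + 4094/33961 = -43041/(-2642) + 4094/33961 = -43041*(-1/2642) + 4094*(1/33961) = 43041/2642 + 4094/33961 = 1472531749/89724962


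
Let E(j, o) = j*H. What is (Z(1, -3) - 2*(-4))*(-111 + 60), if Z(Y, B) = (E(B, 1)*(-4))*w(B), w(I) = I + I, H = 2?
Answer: 6936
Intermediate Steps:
E(j, o) = 2*j (E(j, o) = j*2 = 2*j)
w(I) = 2*I
Z(Y, B) = -16*B² (Z(Y, B) = ((2*B)*(-4))*(2*B) = (-8*B)*(2*B) = -16*B²)
(Z(1, -3) - 2*(-4))*(-111 + 60) = (-16*(-3)² - 2*(-4))*(-111 + 60) = (-16*9 + 8)*(-51) = (-144 + 8)*(-51) = -136*(-51) = 6936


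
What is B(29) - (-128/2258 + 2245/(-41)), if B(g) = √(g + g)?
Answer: 2537229/46289 + √58 ≈ 62.429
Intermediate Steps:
B(g) = √2*√g (B(g) = √(2*g) = √2*√g)
B(29) - (-128/2258 + 2245/(-41)) = √2*√29 - (-128/2258 + 2245/(-41)) = √58 - (-128*1/2258 + 2245*(-1/41)) = √58 - (-64/1129 - 2245/41) = √58 - 1*(-2537229/46289) = √58 + 2537229/46289 = 2537229/46289 + √58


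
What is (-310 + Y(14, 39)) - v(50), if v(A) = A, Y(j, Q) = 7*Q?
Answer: -87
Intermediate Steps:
(-310 + Y(14, 39)) - v(50) = (-310 + 7*39) - 1*50 = (-310 + 273) - 50 = -37 - 50 = -87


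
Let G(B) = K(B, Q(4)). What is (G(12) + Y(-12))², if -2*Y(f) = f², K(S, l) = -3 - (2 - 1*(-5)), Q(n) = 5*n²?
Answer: 6724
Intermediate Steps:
K(S, l) = -10 (K(S, l) = -3 - (2 + 5) = -3 - 1*7 = -3 - 7 = -10)
G(B) = -10
Y(f) = -f²/2
(G(12) + Y(-12))² = (-10 - ½*(-12)²)² = (-10 - ½*144)² = (-10 - 72)² = (-82)² = 6724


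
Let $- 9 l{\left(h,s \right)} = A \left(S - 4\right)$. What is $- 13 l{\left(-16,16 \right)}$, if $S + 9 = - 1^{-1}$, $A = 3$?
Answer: $- \frac{182}{3} \approx -60.667$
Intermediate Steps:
$S = -10$ ($S = -9 - 1^{-1} = -9 - 1 = -10$)
$l{\left(h,s \right)} = \frac{14}{3}$ ($l{\left(h,s \right)} = - \frac{3 \left(-10 - 4\right)}{9} = - \frac{3 \left(-14\right)}{9} = \left(- \frac{1}{9}\right) \left(-42\right) = \frac{14}{3}$)
$- 13 l{\left(-16,16 \right)} = \left(-13\right) \frac{14}{3} = - \frac{182}{3}$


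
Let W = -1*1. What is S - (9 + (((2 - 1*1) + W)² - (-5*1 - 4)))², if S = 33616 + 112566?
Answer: 145858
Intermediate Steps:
W = -1
S = 146182
S - (9 + (((2 - 1*1) + W)² - (-5*1 - 4)))² = 146182 - (9 + (((2 - 1*1) - 1)² - (-5*1 - 4)))² = 146182 - (9 + (((2 - 1) - 1)² - (-5 - 4)))² = 146182 - (9 + ((1 - 1)² - 1*(-9)))² = 146182 - (9 + (0² + 9))² = 146182 - (9 + (0 + 9))² = 146182 - (9 + 9)² = 146182 - 1*18² = 146182 - 1*324 = 146182 - 324 = 145858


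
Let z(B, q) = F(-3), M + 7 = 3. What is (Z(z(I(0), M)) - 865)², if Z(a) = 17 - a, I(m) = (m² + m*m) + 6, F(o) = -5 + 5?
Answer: 719104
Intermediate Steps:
M = -4 (M = -7 + 3 = -4)
F(o) = 0
I(m) = 6 + 2*m² (I(m) = (m² + m²) + 6 = 2*m² + 6 = 6 + 2*m²)
z(B, q) = 0
(Z(z(I(0), M)) - 865)² = ((17 - 1*0) - 865)² = ((17 + 0) - 865)² = (17 - 865)² = (-848)² = 719104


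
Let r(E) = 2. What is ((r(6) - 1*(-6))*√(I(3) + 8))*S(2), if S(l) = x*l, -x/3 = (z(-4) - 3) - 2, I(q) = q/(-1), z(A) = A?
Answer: 432*√5 ≈ 965.98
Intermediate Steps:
I(q) = -q (I(q) = q*(-1) = -q)
x = 27 (x = -3*((-4 - 3) - 2) = -3*(-7 - 2) = -3*(-9) = 27)
S(l) = 27*l
((r(6) - 1*(-6))*√(I(3) + 8))*S(2) = ((2 - 1*(-6))*√(-1*3 + 8))*(27*2) = ((2 + 6)*√(-3 + 8))*54 = (8*√5)*54 = 432*√5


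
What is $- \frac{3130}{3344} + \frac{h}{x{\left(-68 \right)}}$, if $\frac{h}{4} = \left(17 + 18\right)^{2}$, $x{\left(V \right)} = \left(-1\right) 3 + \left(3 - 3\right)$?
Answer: $- \frac{8197495}{5016} \approx -1634.3$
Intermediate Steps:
$x{\left(V \right)} = -3$ ($x{\left(V \right)} = -3 + 0 = -3$)
$h = 4900$ ($h = 4 \left(17 + 18\right)^{2} = 4 \cdot 35^{2} = 4 \cdot 1225 = 4900$)
$- \frac{3130}{3344} + \frac{h}{x{\left(-68 \right)}} = - \frac{3130}{3344} + \frac{4900}{-3} = \left(-3130\right) \frac{1}{3344} + 4900 \left(- \frac{1}{3}\right) = - \frac{1565}{1672} - \frac{4900}{3} = - \frac{8197495}{5016}$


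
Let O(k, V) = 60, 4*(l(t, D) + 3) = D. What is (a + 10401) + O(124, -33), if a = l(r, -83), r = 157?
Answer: 41749/4 ≈ 10437.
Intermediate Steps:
l(t, D) = -3 + D/4
a = -95/4 (a = -3 + (¼)*(-83) = -3 - 83/4 = -95/4 ≈ -23.750)
(a + 10401) + O(124, -33) = (-95/4 + 10401) + 60 = 41509/4 + 60 = 41749/4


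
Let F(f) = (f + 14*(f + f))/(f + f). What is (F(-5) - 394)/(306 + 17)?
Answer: -759/646 ≈ -1.1749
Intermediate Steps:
F(f) = 29/2 (F(f) = (f + 14*(2*f))/((2*f)) = (f + 28*f)*(1/(2*f)) = (29*f)*(1/(2*f)) = 29/2)
(F(-5) - 394)/(306 + 17) = (29/2 - 394)/(306 + 17) = -759/2/323 = -759/2*1/323 = -759/646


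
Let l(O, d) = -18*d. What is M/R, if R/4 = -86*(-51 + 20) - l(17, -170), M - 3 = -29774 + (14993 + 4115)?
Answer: 10663/1576 ≈ 6.7659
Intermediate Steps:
M = -10663 (M = 3 + (-29774 + (14993 + 4115)) = 3 + (-29774 + 19108) = 3 - 10666 = -10663)
R = -1576 (R = 4*(-86*(-51 + 20) - (-18)*(-170)) = 4*(-86*(-31) - 1*3060) = 4*(2666 - 3060) = 4*(-394) = -1576)
M/R = -10663/(-1576) = -10663*(-1/1576) = 10663/1576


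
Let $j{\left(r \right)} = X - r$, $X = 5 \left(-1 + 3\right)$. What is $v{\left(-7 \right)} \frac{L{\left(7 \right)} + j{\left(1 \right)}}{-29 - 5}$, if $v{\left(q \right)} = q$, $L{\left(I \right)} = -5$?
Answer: $\frac{14}{17} \approx 0.82353$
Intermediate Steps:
$X = 10$ ($X = 5 \cdot 2 = 10$)
$j{\left(r \right)} = 10 - r$
$v{\left(-7 \right)} \frac{L{\left(7 \right)} + j{\left(1 \right)}}{-29 - 5} = - 7 \frac{-5 + \left(10 - 1\right)}{-29 - 5} = - 7 \frac{-5 + \left(10 - 1\right)}{-34} = - 7 \left(-5 + 9\right) \left(- \frac{1}{34}\right) = - 7 \cdot 4 \left(- \frac{1}{34}\right) = \left(-7\right) \left(- \frac{2}{17}\right) = \frac{14}{17}$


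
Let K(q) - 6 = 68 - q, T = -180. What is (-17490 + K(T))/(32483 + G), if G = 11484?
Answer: -17236/43967 ≈ -0.39202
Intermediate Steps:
K(q) = 74 - q (K(q) = 6 + (68 - q) = 74 - q)
(-17490 + K(T))/(32483 + G) = (-17490 + (74 - 1*(-180)))/(32483 + 11484) = (-17490 + (74 + 180))/43967 = (-17490 + 254)*(1/43967) = -17236*1/43967 = -17236/43967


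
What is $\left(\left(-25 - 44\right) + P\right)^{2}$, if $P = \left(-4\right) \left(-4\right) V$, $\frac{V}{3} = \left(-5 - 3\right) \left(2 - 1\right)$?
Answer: $205209$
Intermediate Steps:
$V = -24$ ($V = 3 \left(-5 - 3\right) \left(2 - 1\right) = 3 \left(\left(-8\right) 1\right) = 3 \left(-8\right) = -24$)
$P = -384$ ($P = \left(-4\right) \left(-4\right) \left(-24\right) = 16 \left(-24\right) = -384$)
$\left(\left(-25 - 44\right) + P\right)^{2} = \left(\left(-25 - 44\right) - 384\right)^{2} = \left(-69 - 384\right)^{2} = \left(-453\right)^{2} = 205209$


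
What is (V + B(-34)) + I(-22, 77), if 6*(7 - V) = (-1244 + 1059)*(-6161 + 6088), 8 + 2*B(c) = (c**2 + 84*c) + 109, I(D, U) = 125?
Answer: -8755/3 ≈ -2918.3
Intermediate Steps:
B(c) = 101/2 + c**2/2 + 42*c (B(c) = -4 + ((c**2 + 84*c) + 109)/2 = -4 + (109 + c**2 + 84*c)/2 = -4 + (109/2 + c**2/2 + 42*c) = 101/2 + c**2/2 + 42*c)
V = -13463/6 (V = 7 - (-1244 + 1059)*(-6161 + 6088)/6 = 7 - (-185)*(-73)/6 = 7 - 1/6*13505 = 7 - 13505/6 = -13463/6 ≈ -2243.8)
(V + B(-34)) + I(-22, 77) = (-13463/6 + (101/2 + (1/2)*(-34)**2 + 42*(-34))) + 125 = (-13463/6 + (101/2 + (1/2)*1156 - 1428)) + 125 = (-13463/6 + (101/2 + 578 - 1428)) + 125 = (-13463/6 - 1599/2) + 125 = -9130/3 + 125 = -8755/3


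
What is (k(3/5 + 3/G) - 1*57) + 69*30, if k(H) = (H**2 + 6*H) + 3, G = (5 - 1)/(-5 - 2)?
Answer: 803889/400 ≈ 2009.7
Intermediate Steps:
G = -4/7 (G = 4/(-7) = 4*(-1/7) = -4/7 ≈ -0.57143)
k(H) = 3 + H**2 + 6*H
(k(3/5 + 3/G) - 1*57) + 69*30 = ((3 + (3/5 + 3/(-4/7))**2 + 6*(3/5 + 3/(-4/7))) - 1*57) + 69*30 = ((3 + (3*(1/5) + 3*(-7/4))**2 + 6*(3*(1/5) + 3*(-7/4))) - 57) + 2070 = ((3 + (3/5 - 21/4)**2 + 6*(3/5 - 21/4)) - 57) + 2070 = ((3 + (-93/20)**2 + 6*(-93/20)) - 57) + 2070 = ((3 + 8649/400 - 279/10) - 57) + 2070 = (-1311/400 - 57) + 2070 = -24111/400 + 2070 = 803889/400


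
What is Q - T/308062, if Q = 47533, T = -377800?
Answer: 7321744423/154031 ≈ 47534.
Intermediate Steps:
Q - T/308062 = 47533 - (-377800)/308062 = 47533 - 1*(-188900/154031) = 47533 + 188900/154031 = 7321744423/154031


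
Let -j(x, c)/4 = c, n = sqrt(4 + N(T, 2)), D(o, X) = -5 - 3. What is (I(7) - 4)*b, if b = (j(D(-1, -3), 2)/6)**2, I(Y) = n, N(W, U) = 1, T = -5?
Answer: -64/9 + 16*sqrt(5)/9 ≈ -3.1359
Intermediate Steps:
D(o, X) = -8
n = sqrt(5) (n = sqrt(4 + 1) = sqrt(5) ≈ 2.2361)
I(Y) = sqrt(5)
j(x, c) = -4*c
b = 16/9 (b = (-4*2/6)**2 = (-8*1/6)**2 = (-4/3)**2 = 16/9 ≈ 1.7778)
(I(7) - 4)*b = (sqrt(5) - 4)*(16/9) = (-4 + sqrt(5))*(16/9) = -64/9 + 16*sqrt(5)/9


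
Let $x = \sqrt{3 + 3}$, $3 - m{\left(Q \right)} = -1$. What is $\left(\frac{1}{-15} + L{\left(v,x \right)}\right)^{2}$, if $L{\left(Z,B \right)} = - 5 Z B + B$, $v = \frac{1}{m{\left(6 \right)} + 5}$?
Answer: $\frac{803}{675} - \frac{8 \sqrt{6}}{135} \approx 1.0445$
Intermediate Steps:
$m{\left(Q \right)} = 4$ ($m{\left(Q \right)} = 3 - -1 = 3 + 1 = 4$)
$x = \sqrt{6} \approx 2.4495$
$v = \frac{1}{9}$ ($v = \frac{1}{4 + 5} = \frac{1}{9} \approx 0.11111$)
$L{\left(Z,B \right)} = B - 5 B Z$ ($L{\left(Z,B \right)} = - 5 B Z + B = B - 5 B Z$)
$\left(\frac{1}{-15} + L{\left(v,x \right)}\right)^{2} = \left(\frac{1}{-15} + \sqrt{6} \left(1 - \frac{5}{9}\right)\right)^{2} = \left(- \frac{1}{15} + \sqrt{6} \left(1 - \frac{5}{9}\right)\right)^{2} = \left(- \frac{1}{15} + \sqrt{6} \cdot \frac{4}{9}\right)^{2} = \left(- \frac{1}{15} + \frac{4 \sqrt{6}}{9}\right)^{2}$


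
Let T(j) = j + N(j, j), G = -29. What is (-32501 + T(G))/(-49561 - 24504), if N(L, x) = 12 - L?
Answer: 32489/74065 ≈ 0.43866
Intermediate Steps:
T(j) = 12 (T(j) = j + (12 - j) = 12)
(-32501 + T(G))/(-49561 - 24504) = (-32501 + 12)/(-49561 - 24504) = -32489/(-74065) = -32489*(-1/74065) = 32489/74065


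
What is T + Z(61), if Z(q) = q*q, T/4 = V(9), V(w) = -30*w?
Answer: 2641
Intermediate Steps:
T = -1080 (T = 4*(-30*9) = 4*(-270) = -1080)
Z(q) = q²
T + Z(61) = -1080 + 61² = -1080 + 3721 = 2641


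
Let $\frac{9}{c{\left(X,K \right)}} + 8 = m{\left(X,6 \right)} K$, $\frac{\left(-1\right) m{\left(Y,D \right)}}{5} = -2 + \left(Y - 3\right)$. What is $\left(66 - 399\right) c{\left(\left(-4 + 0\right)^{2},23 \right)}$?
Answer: $\frac{2997}{1273} \approx 2.3543$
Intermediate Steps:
$m{\left(Y,D \right)} = 25 - 5 Y$ ($m{\left(Y,D \right)} = - 5 \left(-2 + \left(Y - 3\right)\right) = - 5 \left(-2 + \left(-3 + Y\right)\right) = - 5 \left(-5 + Y\right) = 25 - 5 Y$)
$c{\left(X,K \right)} = \frac{9}{-8 + K \left(25 - 5 X\right)}$ ($c{\left(X,K \right)} = \frac{9}{-8 + \left(25 - 5 X\right) K} = \frac{9}{-8 + K \left(25 - 5 X\right)}$)
$\left(66 - 399\right) c{\left(\left(-4 + 0\right)^{2},23 \right)} = \left(66 - 399\right) \left(- \frac{9}{8 + 5 \cdot 23 \left(-5 + \left(-4 + 0\right)^{2}\right)}\right) = - 333 \left(- \frac{9}{8 + 5 \cdot 23 \left(-5 + \left(-4\right)^{2}\right)}\right) = - 333 \left(- \frac{9}{8 + 5 \cdot 23 \left(-5 + 16\right)}\right) = - 333 \left(- \frac{9}{8 + 5 \cdot 23 \cdot 11}\right) = - 333 \left(- \frac{9}{8 + 1265}\right) = - 333 \left(- \frac{9}{1273}\right) = - 333 \left(\left(-9\right) \frac{1}{1273}\right) = \left(-333\right) \left(- \frac{9}{1273}\right) = \frac{2997}{1273}$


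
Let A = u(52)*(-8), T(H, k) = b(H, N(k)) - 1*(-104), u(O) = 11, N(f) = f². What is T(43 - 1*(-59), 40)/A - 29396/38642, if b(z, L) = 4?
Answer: -845023/425062 ≈ -1.9880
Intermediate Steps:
T(H, k) = 108 (T(H, k) = 4 - 1*(-104) = 4 + 104 = 108)
A = -88 (A = 11*(-8) = -88)
T(43 - 1*(-59), 40)/A - 29396/38642 = 108/(-88) - 29396/38642 = 108*(-1/88) - 29396*1/38642 = -27/22 - 14698/19321 = -845023/425062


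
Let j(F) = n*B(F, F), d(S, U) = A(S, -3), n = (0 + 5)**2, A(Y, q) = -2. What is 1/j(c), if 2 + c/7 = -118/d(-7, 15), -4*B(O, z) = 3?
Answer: -4/75 ≈ -0.053333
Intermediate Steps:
B(O, z) = -3/4 (B(O, z) = -1/4*3 = -3/4)
n = 25 (n = 5**2 = 25)
d(S, U) = -2
c = 399 (c = -14 + 7*(-118/(-2)) = -14 + 7*(-118*(-1/2)) = -14 + 7*59 = -14 + 413 = 399)
j(F) = -75/4 (j(F) = 25*(-3/4) = -75/4)
1/j(c) = 1/(-75/4) = -4/75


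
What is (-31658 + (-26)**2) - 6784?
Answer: -37766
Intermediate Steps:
(-31658 + (-26)**2) - 6784 = (-31658 + 676) - 6784 = -30982 - 6784 = -37766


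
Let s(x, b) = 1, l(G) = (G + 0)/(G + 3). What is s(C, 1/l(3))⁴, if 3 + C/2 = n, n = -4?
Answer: 1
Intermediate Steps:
l(G) = G/(3 + G)
C = -14 (C = -6 + 2*(-4) = -6 - 8 = -14)
s(C, 1/l(3))⁴ = 1⁴ = 1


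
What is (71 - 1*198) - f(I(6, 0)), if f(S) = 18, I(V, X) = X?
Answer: -145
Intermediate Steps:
(71 - 1*198) - f(I(6, 0)) = (71 - 1*198) - 1*18 = (71 - 198) - 18 = -127 - 18 = -145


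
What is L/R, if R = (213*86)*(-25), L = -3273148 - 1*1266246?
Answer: 2269697/228975 ≈ 9.9124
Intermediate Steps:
L = -4539394 (L = -3273148 - 1266246 = -4539394)
R = -457950 (R = 18318*(-25) = -457950)
L/R = -4539394/(-457950) = -4539394*(-1/457950) = 2269697/228975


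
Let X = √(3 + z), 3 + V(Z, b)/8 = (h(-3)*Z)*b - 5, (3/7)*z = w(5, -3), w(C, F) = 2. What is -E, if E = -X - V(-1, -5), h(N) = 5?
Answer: 136 + √69/3 ≈ 138.77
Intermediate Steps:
z = 14/3 (z = (7/3)*2 = 14/3 ≈ 4.6667)
V(Z, b) = -64 + 40*Z*b (V(Z, b) = -24 + 8*((5*Z)*b - 5) = -24 + 8*(5*Z*b - 5) = -24 + 8*(-5 + 5*Z*b) = -24 + (-40 + 40*Z*b) = -64 + 40*Z*b)
X = √69/3 (X = √(3 + 14/3) = √(23/3) = √69/3 ≈ 2.7689)
E = -136 - √69/3 (E = -√69/3 - (-64 + 40*(-1)*(-5)) = -√69/3 - (-64 + 200) = -√69/3 - 1*136 = -√69/3 - 136 = -136 - √69/3 ≈ -138.77)
-E = -(-136 - √69/3) = 136 + √69/3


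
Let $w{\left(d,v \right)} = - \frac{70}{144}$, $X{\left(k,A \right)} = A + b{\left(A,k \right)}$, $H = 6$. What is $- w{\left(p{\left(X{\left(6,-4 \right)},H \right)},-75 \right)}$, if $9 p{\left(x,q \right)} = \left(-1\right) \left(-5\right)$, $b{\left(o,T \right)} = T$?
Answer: $\frac{35}{72} \approx 0.48611$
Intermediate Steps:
$X{\left(k,A \right)} = A + k$
$p{\left(x,q \right)} = \frac{5}{9}$ ($p{\left(x,q \right)} = \frac{\left(-1\right) \left(-5\right)}{9} = \frac{1}{9} \cdot 5 = \frac{5}{9}$)
$w{\left(d,v \right)} = - \frac{35}{72}$ ($w{\left(d,v \right)} = \left(-70\right) \frac{1}{144} = - \frac{35}{72}$)
$- w{\left(p{\left(X{\left(6,-4 \right)},H \right)},-75 \right)} = \left(-1\right) \left(- \frac{35}{72}\right) = \frac{35}{72}$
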